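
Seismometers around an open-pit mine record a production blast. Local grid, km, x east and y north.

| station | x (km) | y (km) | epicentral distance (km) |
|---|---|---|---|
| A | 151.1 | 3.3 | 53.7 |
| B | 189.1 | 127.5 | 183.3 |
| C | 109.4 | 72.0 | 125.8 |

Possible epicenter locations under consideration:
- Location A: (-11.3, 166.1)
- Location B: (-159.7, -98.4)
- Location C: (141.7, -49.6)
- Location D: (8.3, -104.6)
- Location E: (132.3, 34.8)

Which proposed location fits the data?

Location C

For each candidate, compare |candidate − station| to the reported distance:
Location A: residuals A 176.3, B 20.8, C 27.2 → max 176.3 km
Location B: residuals A 273.3, B 232.3, C 192.7 → max 273.3 km
Location C: residuals A 0.0, B 0.0, C 0.0 → max 0.0 km
Location D: residuals A 125.3, B 110.9, C 77.7 → max 125.3 km
Location E: residuals A 17.0, B 74.6, C 82.1 → max 82.1 km
Only Location C has all residuals ≈ 0.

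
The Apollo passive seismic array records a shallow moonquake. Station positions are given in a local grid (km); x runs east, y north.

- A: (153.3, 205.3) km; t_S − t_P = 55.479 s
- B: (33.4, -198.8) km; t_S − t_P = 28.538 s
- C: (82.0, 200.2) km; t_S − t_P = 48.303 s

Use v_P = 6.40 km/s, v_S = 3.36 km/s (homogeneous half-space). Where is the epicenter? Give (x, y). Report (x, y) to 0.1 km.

Distance from S−P lag: d = Δt · v_P v_S / (v_P − v_S) = Δt · (6.40·3.36)/(6.40−3.36) ≈ 7.0737·Δt.
So d_A = 392.44, d_B = 201.87, d_C = 341.68 km.
Circle about each station: (x − 153.3)² + (y − 205.3)² = 392.44²; (x − 33.4)² + (y + 198.8)² = 201.87²; (x − 82.0)² + (y − 200.2)² = 341.68².
Subtracting the A equation from the B and C equations removes the quadratic terms:
-239.8 x − 808.2 y = 88245.68
-142.6 x − 10.2 y = 18418.99
Solving the 2×2 system: x ≈ -124.0, y ≈ -72.4 km.

(-124.0, -72.4)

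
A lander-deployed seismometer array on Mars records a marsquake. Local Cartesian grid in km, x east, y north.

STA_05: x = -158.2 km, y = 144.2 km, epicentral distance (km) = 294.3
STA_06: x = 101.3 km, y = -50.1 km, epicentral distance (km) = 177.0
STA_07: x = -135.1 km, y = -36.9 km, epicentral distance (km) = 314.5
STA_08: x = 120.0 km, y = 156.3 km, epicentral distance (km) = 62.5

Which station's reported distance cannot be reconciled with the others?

Solve using three stations at a time. Using STA_05, STA_06, STA_07 (subtract circle equations pairwise → linear system) gives (x, y) ≈ (135.4, 123.6).
Distances from that point to each station vs reported:
  STA_05: calculated 294.3 vs reported 294.3 → residual 0.0 km
  STA_06: calculated 177.0 vs reported 177.0 → residual 0.0 km
  STA_07: calculated 314.5 vs reported 314.5 → residual 0.0 km
  STA_08: calculated 36.2 vs reported 62.5 → residual 26.3 km
STA_05, STA_06, STA_07 are mutually consistent (residuals ≈ 0); STA_08 is off by 26.3 km.

STA_08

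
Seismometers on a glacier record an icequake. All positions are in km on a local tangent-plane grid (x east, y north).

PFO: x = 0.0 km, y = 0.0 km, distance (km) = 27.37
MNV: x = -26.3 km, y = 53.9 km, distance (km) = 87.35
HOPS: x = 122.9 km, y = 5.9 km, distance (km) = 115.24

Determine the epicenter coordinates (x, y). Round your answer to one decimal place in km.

x ≈ 11.8 km, y ≈ -24.7 km

Circle about each station: x² + y² = 27.37²; (x + 26.3)² + (y − 53.9)² = 87.35²; (x − 122.9)² + (y − 5.9)² = 115.24².
Subtracting the PFO equation from the MNV and HOPS equations removes the quadratic terms:
-52.6 x + 107.8 y = -3284.01
245.8 x + 11.8 y = 2608.08
Solving the 2×2 system: x ≈ 11.8, y ≈ -24.7 km.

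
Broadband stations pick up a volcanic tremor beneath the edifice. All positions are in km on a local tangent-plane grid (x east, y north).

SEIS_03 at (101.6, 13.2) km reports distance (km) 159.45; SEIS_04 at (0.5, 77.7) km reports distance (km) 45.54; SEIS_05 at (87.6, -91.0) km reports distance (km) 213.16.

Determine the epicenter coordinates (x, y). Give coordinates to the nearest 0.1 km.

x ≈ -45.0 km, y ≈ 75.9 km

Circle about each station: (x − 101.6)² + (y − 13.2)² = 159.45²; (x − 0.5)² + (y − 77.7)² = 45.54²; (x − 87.6)² + (y + 91.0)² = 213.16².
Subtracting pairs of circle equations eliminates x²+y² and gives linear equations (the radical axes):
-202.2 x + 129.0 y = 18891.15
-28.0 x − 208.4 y = -14554.92
Solving the 2×2 system: x ≈ -45.0, y ≈ 75.9 km.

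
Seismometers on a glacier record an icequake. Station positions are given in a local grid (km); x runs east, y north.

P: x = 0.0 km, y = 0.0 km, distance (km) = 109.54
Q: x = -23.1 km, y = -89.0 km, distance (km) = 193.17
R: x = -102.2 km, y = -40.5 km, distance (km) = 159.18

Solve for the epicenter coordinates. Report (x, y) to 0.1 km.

Circle about each station: x² + y² = 109.54²; (x + 23.1)² + (y + 89.0)² = 193.17²; (x + 102.2)² + (y + 40.5)² = 159.18².
Subtracting pairs of circle equations eliminates x²+y² and gives linear equations (the radical axes):
-46.2 x − 178.0 y = -16861.03
-204.4 x − 81.0 y = -1254.17
Solving the 2×2 system: x ≈ -35.0, y ≈ 103.8 km.
Check against P (with the unrounded x, y): √(x²+y²) = 109.55 ≈ 109.54 km. ✓

-35.0 km east, 103.8 km north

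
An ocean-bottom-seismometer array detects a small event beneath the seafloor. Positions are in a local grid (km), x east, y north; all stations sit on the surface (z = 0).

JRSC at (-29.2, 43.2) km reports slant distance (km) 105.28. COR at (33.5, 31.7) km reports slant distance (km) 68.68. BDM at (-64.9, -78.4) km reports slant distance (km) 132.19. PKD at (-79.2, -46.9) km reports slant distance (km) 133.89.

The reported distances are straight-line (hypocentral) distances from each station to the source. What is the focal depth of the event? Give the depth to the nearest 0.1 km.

depth ≈ 46.8 km

Each station gives a sphere (x−x_i)² + (y−y_i)² + z² = d_i² (stations at z=0).
Subtracting the JRSC sphere from COR and BDM: z² cancels, leaving linear equations in x and y:
125.4 x − 23.0 y = 5775.20
-71.4 x − 243.2 y = 1249.37
Solving: x ≈ 42.807, y ≈ -17.705 km (keep extra digits for the depth step; rounded: 42.8, -17.7).
Then from the JRSC sphere: z² = 105.28² − (x + 29.2)² − (y − 43.2)² with x = 42.807, y = -17.705, so z ≈ 46.792 ≈ 46.8 km.
Check against PKD (with the unrounded solution): distance 133.89 ≈ 133.89 km. ✓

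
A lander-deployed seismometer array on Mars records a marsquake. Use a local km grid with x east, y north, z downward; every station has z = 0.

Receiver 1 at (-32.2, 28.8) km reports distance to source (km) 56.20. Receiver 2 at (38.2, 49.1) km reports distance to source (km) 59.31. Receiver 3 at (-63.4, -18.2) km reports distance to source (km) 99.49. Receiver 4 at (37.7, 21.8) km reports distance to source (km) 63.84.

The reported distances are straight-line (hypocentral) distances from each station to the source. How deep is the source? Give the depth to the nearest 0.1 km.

43.8 km

Each station gives a sphere (x−x_i)² + (y−y_i)² + z² = d_i² (stations at z=0).
Subtracting the Receiver 1 sphere from Receiver 2 and Receiver 3: z² cancels, leaving linear equations in x and y:
140.8 x + 40.6 y = 1644.53
-62.4 x − 94.0 y = -4255.30
Solving: x ≈ -1.699, y ≈ 46.397 km (keep extra digits for the depth step; rounded: -1.7, 46.4).
Then from the Receiver 1 sphere: z² = 56.20² − (x + 32.2)² − (y − 28.8)² with x = -1.699, y = 46.397, so z ≈ 43.800 ≈ 43.8 km.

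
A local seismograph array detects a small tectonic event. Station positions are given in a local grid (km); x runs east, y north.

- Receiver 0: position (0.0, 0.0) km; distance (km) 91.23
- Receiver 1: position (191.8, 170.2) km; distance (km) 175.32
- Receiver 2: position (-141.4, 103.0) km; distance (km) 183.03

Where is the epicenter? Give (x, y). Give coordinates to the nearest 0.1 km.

Circle about each station: x² + y² = 91.23²; (x − 191.8)² + (y − 170.2)² = 175.32²; (x + 141.4)² + (y − 103.0)² = 183.03².
Subtracting the Receiver 0 equation from the Receiver 1 and Receiver 2 equations removes the quadratic terms:
383.6 x + 340.4 y = 43341.09
-282.8 x + 206.0 y = 5425.89
Solving the 2×2 system: x ≈ 40.4, y ≈ 81.8 km.

40.4 km east, 81.8 km north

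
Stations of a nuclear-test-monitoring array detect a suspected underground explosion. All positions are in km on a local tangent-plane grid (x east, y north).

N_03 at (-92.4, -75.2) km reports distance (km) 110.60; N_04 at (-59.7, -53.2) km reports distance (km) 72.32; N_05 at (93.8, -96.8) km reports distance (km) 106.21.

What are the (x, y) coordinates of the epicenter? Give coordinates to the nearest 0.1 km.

9.5 km east, -32.2 km north

Circle about each station: (x + 92.4)² + (y + 75.2)² = 110.60²; (x + 59.7)² + (y + 53.2)² = 72.32²; (x − 93.8)² + (y + 96.8)² = 106.21².
Subtracting the N_03 equation from the N_04 and N_05 equations removes the quadratic terms:
65.4 x + 44.0 y = -796.29
372.4 x − 43.2 y = 4927.68
Solving the 2×2 system: x ≈ 9.5, y ≈ -32.2 km.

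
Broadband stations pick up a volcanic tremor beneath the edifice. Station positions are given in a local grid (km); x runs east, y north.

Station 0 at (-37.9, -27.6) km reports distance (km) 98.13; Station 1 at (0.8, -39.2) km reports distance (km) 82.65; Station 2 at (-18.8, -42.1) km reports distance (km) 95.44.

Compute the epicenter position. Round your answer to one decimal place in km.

Circle about each station: (x + 37.9)² + (y + 27.6)² = 98.13²; (x − 0.8)² + (y + 39.2)² = 82.65²; (x + 18.8)² + (y + 42.1)² = 95.44².
Subtracting pairs of circle equations eliminates x²+y² and gives linear equations (the radical axes):
77.4 x − 23.2 y = 2137.58
38.2 x − 29.0 y = 448.38
Solving the 2×2 system: x ≈ 38.0, y ≈ 34.6 km.

(38.0, 34.6)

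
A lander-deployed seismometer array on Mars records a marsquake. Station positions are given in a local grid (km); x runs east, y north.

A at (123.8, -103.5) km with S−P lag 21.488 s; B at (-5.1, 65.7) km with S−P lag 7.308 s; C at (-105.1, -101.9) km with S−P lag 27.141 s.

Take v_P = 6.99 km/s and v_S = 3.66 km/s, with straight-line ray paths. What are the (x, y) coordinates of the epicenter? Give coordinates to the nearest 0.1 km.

45.8 km east, 42.0 km north

Distance from S−P lag: d = Δt · v_P v_S / (v_P − v_S) = Δt · (6.99·3.66)/(6.99−3.66) ≈ 7.6827·Δt.
So d_A = 165.09, d_B = 56.15, d_C = 208.52 km.
Circle about each station: (x − 123.8)² + (y + 103.5)² = 165.09²; (x + 5.1)² + (y − 65.7)² = 56.15²; (x + 105.1)² + (y + 101.9)² = 208.52².
Subtracting the A equation from the B and C equations removes the quadratic terms:
-257.8 x + 338.4 y = 2405.70
-457.8 x + 3.2 y = -20834.95
Solving the 2×2 system: x ≈ 45.8, y ≈ 42.0 km.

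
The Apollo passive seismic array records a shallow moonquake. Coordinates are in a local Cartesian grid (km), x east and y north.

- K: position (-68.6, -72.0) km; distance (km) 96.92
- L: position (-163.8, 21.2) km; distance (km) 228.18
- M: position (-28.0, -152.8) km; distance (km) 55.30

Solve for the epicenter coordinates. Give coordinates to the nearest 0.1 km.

x ≈ 16.0 km, y ≈ -119.3 km

Circle about each station: (x + 68.6)² + (y + 72.0)² = 96.92²; (x + 163.8)² + (y − 21.2)² = 228.18²; (x + 28.0)² + (y + 152.8)² = 55.30².
Subtracting pairs of circle equations eliminates x²+y² and gives linear equations (the radical axes):
-190.4 x + 186.4 y = -25282.71
81.2 x − 161.6 y = 20577.28
Solving the 2×2 system: x ≈ 16.0, y ≈ -119.3 km.
Check against K (with the unrounded x, y): √((x + 68.6)²+(y + 72.0)²) = 96.92 ≈ 96.92 km. ✓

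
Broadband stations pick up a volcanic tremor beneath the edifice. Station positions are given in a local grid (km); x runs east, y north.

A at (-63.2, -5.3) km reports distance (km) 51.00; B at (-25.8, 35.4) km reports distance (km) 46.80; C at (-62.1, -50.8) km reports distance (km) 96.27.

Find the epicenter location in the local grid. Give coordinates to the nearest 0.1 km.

x ≈ -71.6 km, y ≈ 45.0 km

Circle about each station: (x + 63.2)² + (y + 5.3)² = 51.00²; (x + 25.8)² + (y − 35.4)² = 46.80²; (x + 62.1)² + (y + 50.8)² = 96.27².
Subtracting the A equation from the B and C equations removes the quadratic terms:
74.8 x + 81.4 y = -1692.77
2.2 x − 91.0 y = -4252.19
Solving the 2×2 system: x ≈ -71.6, y ≈ 45.0 km.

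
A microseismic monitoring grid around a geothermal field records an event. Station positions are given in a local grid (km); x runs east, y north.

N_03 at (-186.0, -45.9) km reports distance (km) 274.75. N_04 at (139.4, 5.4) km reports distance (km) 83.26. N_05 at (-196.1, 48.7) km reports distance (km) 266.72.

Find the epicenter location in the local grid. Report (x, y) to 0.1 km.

Circle about each station: (x + 186.0)² + (y + 45.9)² = 274.75²; (x − 139.4)² + (y − 5.4)² = 83.26²; (x + 196.1)² + (y − 48.7)² = 266.72².
Subtracting pairs of circle equations eliminates x²+y² and gives linear equations (the radical axes):
650.8 x + 102.6 y = 51314.04
-20.2 x + 189.2 y = 8472.09
Solving the 2×2 system: x ≈ 70.6, y ≈ 52.3 km.
Check against N_03 (with the unrounded x, y): √((x + 186.0)²+(y + 45.9)²) = 274.75 ≈ 274.75 km. ✓

x ≈ 70.6 km, y ≈ 52.3 km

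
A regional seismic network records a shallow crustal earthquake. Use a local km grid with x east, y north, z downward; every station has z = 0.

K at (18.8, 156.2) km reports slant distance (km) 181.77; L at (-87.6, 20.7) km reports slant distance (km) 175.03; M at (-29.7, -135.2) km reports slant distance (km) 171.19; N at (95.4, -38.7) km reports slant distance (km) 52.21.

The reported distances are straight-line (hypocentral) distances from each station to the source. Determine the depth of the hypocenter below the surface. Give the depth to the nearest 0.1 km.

Each station gives a sphere (x−x_i)² + (y−y_i)² + z² = d_i² (stations at z=0).
Subtracting the K sphere from L and M: z² cancels, leaving linear equations in x and y:
-212.8 x − 271.0 y = -14244.80
-97.0 x − 582.8 y = -1856.43
Solving: x ≈ 79.797, y ≈ -10.096 km (keep extra digits for the depth step; rounded: 79.8, -10.1).
Then from the K sphere: z² = 181.77² − (x − 18.8)² − (y − 156.2)² with x = 79.797, y = -10.096, so z ≈ 40.809 ≈ 40.8 km.

depth ≈ 40.8 km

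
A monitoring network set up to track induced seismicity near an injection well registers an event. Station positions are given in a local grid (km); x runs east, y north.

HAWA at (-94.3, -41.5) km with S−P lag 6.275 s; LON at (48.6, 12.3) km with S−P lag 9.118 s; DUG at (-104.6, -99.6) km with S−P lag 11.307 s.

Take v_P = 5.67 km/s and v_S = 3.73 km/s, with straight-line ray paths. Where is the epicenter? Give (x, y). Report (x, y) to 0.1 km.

-50.8 km east, 11.3 km north

Distance from S−P lag: d = Δt · v_P v_S / (v_P − v_S) = Δt · (5.67·3.73)/(5.67−3.73) ≈ 10.9016·Δt.
So d_HAWA = 68.41, d_LON = 99.40, d_DUG = 123.26 km.
Circle about each station: (x + 94.3)² + (y + 41.5)² = 68.41²; (x − 48.6)² + (y − 12.3)² = 99.40²; (x + 104.6)² + (y + 99.6)² = 123.26².
Subtracting pairs of circle equations eliminates x²+y² and gives linear equations (the radical axes):
285.8 x + 107.6 y = -13301.92
-20.6 x − 116.2 y = -266.52
Solving the 2×2 system: x ≈ -50.8, y ≈ 11.3 km.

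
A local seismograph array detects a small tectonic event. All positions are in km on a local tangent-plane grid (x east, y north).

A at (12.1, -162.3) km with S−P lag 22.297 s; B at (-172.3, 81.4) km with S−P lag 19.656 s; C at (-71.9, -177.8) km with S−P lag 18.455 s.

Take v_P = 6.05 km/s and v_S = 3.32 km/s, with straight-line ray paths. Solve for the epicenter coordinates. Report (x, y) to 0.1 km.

Distance from S−P lag: d = Δt · v_P v_S / (v_P − v_S) = Δt · (6.05·3.32)/(6.05−3.32) ≈ 7.3575·Δt.
So d_A = 164.05, d_B = 144.62, d_C = 135.78 km.
Circle about each station: (x − 12.1)² + (y + 162.3)² = 164.05²; (x + 172.3)² + (y − 81.4)² = 144.62²; (x + 71.9)² + (y + 177.8)² = 135.78².
Subtracting pairs of circle equations eliminates x²+y² and gives linear equations (the radical axes):
-368.8 x + 487.4 y = 15823.01
-168.0 x − 31.0 y = 18770.94
Solving the 2×2 system: x ≈ -103.3, y ≈ -45.7 km.

(-103.3, -45.7)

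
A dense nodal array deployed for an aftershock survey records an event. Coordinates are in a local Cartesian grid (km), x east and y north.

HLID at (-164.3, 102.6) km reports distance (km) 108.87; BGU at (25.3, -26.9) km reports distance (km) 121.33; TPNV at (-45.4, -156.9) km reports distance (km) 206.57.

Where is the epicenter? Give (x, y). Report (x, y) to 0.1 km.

-70.0 km east, 48.2 km north

Circle about each station: (x + 164.3)² + (y − 102.6)² = 108.87²; (x − 25.3)² + (y + 26.9)² = 121.33²; (x + 45.4)² + (y + 156.9)² = 206.57².
Subtracting pairs of circle equations eliminates x²+y² and gives linear equations (the radical axes):
379.2 x − 259.0 y = -39025.84
237.8 x − 519.0 y = -41660.97
Solving the 2×2 system: x ≈ -70.0, y ≈ 48.2 km.
Check against HLID (with the unrounded x, y): √((x + 164.3)²+(y − 102.6)²) = 108.87 ≈ 108.87 km. ✓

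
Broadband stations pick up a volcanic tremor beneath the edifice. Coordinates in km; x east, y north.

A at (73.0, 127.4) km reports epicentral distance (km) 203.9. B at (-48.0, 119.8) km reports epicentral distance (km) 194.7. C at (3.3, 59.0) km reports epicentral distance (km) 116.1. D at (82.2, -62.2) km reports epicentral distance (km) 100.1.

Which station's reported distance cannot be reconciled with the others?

Solve using three stations at a time. Using A, C, D (subtract circle equations pairwise → linear system) gives (x, y) ≈ (-17.7, -55.2).
Distances from that point to each station vs reported:
  A: calculated 203.9 vs reported 203.9 → residual 0.0 km
  B: calculated 177.6 vs reported 194.7 → residual 17.1 km
  C: calculated 116.2 vs reported 116.1 → residual 0.1 km
  D: calculated 100.2 vs reported 100.1 → residual 0.1 km
A, C, D are mutually consistent (residuals ≈ 0); B is off by 17.1 km.

B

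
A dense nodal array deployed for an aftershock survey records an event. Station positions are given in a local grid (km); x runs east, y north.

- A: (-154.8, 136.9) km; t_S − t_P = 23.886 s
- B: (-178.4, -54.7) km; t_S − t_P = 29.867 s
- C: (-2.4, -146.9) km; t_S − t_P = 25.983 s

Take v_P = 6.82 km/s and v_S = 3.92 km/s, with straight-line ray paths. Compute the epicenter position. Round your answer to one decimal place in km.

x ≈ 59.1 km, y ≈ 84.6 km

Distance from S−P lag: d = Δt · v_P v_S / (v_P − v_S) = Δt · (6.82·3.92)/(6.82−3.92) ≈ 9.2188·Δt.
So d_A = 220.20, d_B = 275.34, d_C = 239.53 km.
Circle about each station: (x + 154.8)² + (y − 136.9)² = 220.20²; (x + 178.4)² + (y + 54.7)² = 275.34²; (x + 2.4)² + (y + 146.9)² = 239.53².
Subtracting the A equation from the B and C equations removes the quadratic terms:
-47.2 x − 383.2 y = -35210.08
304.8 x − 567.6 y = -30005.86
Solving the 2×2 system: x ≈ 59.1, y ≈ 84.6 km.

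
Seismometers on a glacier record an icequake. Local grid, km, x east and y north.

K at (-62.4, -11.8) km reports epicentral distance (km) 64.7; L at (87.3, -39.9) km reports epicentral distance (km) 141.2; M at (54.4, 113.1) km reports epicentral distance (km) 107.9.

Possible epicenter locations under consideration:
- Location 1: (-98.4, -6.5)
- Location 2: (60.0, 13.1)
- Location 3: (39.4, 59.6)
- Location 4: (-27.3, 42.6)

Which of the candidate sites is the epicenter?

For each candidate, compare |candidate − station| to the reported distance:
Location 1: residuals K 28.3, L 47.5, M 86.1 → max 86.1 km
Location 2: residuals K 60.2, L 81.6, M 7.7 → max 81.6 km
Location 3: residuals K 59.6, L 30.8, M 52.3 → max 59.6 km
Location 4: residuals K 0.0, L 0.0, M 0.0 → max 0.0 km
Only Location 4 has all residuals ≈ 0.

Location 4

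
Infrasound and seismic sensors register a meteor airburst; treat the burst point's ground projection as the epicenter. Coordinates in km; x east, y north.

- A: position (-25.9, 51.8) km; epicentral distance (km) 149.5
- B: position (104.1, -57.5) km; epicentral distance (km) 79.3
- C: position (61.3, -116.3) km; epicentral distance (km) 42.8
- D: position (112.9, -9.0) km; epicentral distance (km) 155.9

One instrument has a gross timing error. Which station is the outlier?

D

Solve using three stations at a time. Using A, B, C (subtract circle equations pairwise → linear system) gives (x, y) ≈ (30.4, -86.7).
Distances from that point to each station vs reported:
  A: calculated 149.5 vs reported 149.5 → residual 0.0 km
  B: calculated 79.3 vs reported 79.3 → residual 0.0 km
  C: calculated 42.8 vs reported 42.8 → residual 0.0 km
  D: calculated 113.4 vs reported 155.9 → residual 42.5 km
A, B, C are mutually consistent (residuals ≈ 0); D is off by 42.5 km.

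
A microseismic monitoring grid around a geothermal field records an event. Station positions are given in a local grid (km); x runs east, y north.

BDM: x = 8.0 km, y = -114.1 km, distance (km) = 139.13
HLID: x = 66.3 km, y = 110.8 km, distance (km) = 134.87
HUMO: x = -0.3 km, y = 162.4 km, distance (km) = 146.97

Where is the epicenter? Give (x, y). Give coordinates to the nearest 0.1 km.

x ≈ -32.5 km, y ≈ 19.0 km

Circle about each station: (x − 8.0)² + (y + 114.1)² = 139.13²; (x − 66.3)² + (y − 110.8)² = 134.87²; (x + 0.3)² + (y − 162.4)² = 146.97².
Subtracting pairs of circle equations eliminates x²+y² and gives linear equations (the radical axes):
116.6 x + 449.8 y = 4756.76
-16.6 x + 553.0 y = 11048.02
Solving the 2×2 system: x ≈ -32.5, y ≈ 19.0 km.
Check against BDM (with the unrounded x, y): √((x − 8.0)²+(y + 114.1)²) = 139.13 ≈ 139.13 km. ✓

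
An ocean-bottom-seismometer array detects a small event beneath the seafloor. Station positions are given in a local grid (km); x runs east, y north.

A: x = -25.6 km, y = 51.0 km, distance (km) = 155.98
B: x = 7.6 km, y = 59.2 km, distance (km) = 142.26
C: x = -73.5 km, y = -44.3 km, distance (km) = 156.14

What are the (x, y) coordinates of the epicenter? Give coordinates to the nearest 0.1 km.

Circle about each station: (x + 25.6)² + (y − 51.0)² = 155.98²; (x − 7.6)² + (y − 59.2)² = 142.26²; (x + 73.5)² + (y + 44.3)² = 156.14².
Subtracting the A equation from the B and C equations removes the quadratic terms:
66.4 x + 16.4 y = 4397.89
-95.8 x − 190.6 y = 4058.44
Solving the 2×2 system: x ≈ 81.6, y ≈ -62.3 km.

x ≈ 81.6 km, y ≈ -62.3 km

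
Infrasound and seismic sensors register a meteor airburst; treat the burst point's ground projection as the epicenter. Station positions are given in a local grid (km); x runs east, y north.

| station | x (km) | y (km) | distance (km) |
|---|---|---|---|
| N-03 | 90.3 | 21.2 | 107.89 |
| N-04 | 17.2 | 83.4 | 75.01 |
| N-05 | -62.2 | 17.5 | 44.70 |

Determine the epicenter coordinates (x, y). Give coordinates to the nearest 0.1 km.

(-17.5, 16.9)

Circle about each station: (x − 90.3)² + (y − 21.2)² = 107.89²; (x − 17.2)² + (y − 83.4)² = 75.01²; (x + 62.2)² + (y − 17.5)² = 44.70².
Subtracting pairs of circle equations eliminates x²+y² and gives linear equations (the radical axes):
-146.2 x + 124.4 y = 4661.62
-305.0 x − 7.4 y = 5213.72
Solving the 2×2 system: x ≈ -17.5, y ≈ 16.9 km.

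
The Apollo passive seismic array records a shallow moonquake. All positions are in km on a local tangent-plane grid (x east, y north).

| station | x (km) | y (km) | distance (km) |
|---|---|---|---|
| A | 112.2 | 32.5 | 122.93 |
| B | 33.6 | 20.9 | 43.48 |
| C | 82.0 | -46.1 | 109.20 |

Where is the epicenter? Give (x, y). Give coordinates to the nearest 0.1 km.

Circle about each station: (x − 112.2)² + (y − 32.5)² = 122.93²; (x − 33.6)² + (y − 20.9)² = 43.48²; (x − 82.0)² + (y + 46.1)² = 109.20².
Subtracting the A equation from the B and C equations removes the quadratic terms:
-157.2 x − 23.2 y = 1141.95
-60.4 x − 157.2 y = -1608.74
Solving the 2×2 system: x ≈ -9.3, y ≈ 13.8 km.

x ≈ -9.3 km, y ≈ 13.8 km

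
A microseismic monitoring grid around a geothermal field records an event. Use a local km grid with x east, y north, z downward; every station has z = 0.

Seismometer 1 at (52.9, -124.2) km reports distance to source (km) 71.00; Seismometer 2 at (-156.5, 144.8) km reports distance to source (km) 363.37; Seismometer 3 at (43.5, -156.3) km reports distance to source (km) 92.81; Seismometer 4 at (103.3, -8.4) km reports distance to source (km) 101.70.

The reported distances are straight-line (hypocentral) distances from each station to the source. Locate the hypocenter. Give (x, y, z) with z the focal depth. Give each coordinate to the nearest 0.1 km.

(107.3, -101.9, 39.8)

Each station gives a sphere (x−x_i)² + (y−y_i)² + z² = d_i² (stations at z=0).
Subtracting the Seismometer 1 sphere from Seismometer 2 and Seismometer 3: z² cancels, leaving linear equations in x and y:
-418.8 x + 538.0 y = -99761.52
-18.8 x − 64.2 y = 4525.19
Solving: x ≈ 107.297, y ≈ -101.906 km (keep extra digits for the depth step; rounded: 107.3, -101.9).
Then from the Seismometer 1 sphere: z² = 71.00² − (x − 52.9)² − (y + 124.2)² with x = 107.297, y = -101.906, so z ≈ 39.811 ≈ 39.8 km.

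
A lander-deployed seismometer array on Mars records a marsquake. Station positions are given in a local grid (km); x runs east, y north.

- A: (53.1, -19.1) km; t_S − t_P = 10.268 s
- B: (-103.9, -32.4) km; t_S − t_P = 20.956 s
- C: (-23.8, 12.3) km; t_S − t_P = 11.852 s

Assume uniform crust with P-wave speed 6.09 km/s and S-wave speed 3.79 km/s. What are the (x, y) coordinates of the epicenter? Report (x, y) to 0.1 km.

Distance from S−P lag: d = Δt · v_P v_S / (v_P − v_S) = Δt · (6.09·3.79)/(6.09−3.79) ≈ 10.0353·Δt.
So d_A = 103.04, d_B = 210.30, d_C = 118.94 km.
Circle about each station: (x − 53.1)² + (y + 19.1)² = 103.04²; (x + 103.9)² + (y + 32.4)² = 210.30²; (x + 23.8)² + (y − 12.3)² = 118.94².
Subtracting the A equation from the B and C equations removes the quadratic terms:
-314.0 x − 26.6 y = -24948.30
-153.8 x + 62.8 y = -5996.17
Solving the 2×2 system: x ≈ 72.5, y ≈ 82.1 km.

72.5 km east, 82.1 km north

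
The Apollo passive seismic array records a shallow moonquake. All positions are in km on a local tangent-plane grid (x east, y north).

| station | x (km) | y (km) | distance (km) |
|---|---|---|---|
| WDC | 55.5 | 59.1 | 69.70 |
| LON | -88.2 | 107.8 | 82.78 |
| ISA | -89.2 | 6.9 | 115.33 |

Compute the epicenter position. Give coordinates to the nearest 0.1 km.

-7.7 km east, 88.5 km north

Circle about each station: (x − 55.5)² + (y − 59.1)² = 69.70²; (x + 88.2)² + (y − 107.8)² = 82.78²; (x + 89.2)² + (y − 6.9)² = 115.33².
Subtracting the WDC equation from the LON and ISA equations removes the quadratic terms:
-287.4 x + 97.4 y = 10832.58
-289.4 x − 104.4 y = -7011.73
Solving the 2×2 system: x ≈ -7.7, y ≈ 88.5 km.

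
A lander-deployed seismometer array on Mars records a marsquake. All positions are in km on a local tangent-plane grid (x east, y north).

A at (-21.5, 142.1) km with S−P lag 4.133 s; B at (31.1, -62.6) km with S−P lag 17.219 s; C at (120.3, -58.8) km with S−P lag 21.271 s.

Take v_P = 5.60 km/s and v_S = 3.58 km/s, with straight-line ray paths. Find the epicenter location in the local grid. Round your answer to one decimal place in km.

-17.3 km east, 101.3 km north

Distance from S−P lag: d = Δt · v_P v_S / (v_P − v_S) = Δt · (5.60·3.58)/(5.60−3.58) ≈ 9.9248·Δt.
So d_A = 41.02, d_B = 170.89, d_C = 211.11 km.
Circle about each station: (x + 21.5)² + (y − 142.1)² = 41.02²; (x − 31.1)² + (y + 62.6)² = 170.89²; (x − 120.3)² + (y + 58.8)² = 211.11².
Subtracting pairs of circle equations eliminates x²+y² and gives linear equations (the radical axes):
105.2 x − 409.4 y = -43289.44
283.6 x − 401.8 y = -45609.92
Solving the 2×2 system: x ≈ -17.3, y ≈ 101.3 km.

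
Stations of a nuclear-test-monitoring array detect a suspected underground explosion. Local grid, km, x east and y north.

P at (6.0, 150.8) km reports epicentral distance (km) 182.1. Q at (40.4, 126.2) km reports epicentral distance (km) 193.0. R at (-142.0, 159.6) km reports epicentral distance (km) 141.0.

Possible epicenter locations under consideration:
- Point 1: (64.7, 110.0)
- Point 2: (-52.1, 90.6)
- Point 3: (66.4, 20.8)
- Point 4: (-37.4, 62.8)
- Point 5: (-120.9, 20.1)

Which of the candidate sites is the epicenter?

Point 5

For each candidate, compare |candidate − station| to the reported distance:
Point 1: residuals P 110.6, Q 163.8, R 71.6 → max 163.8 km
Point 2: residuals P 98.4, Q 93.9, R 27.7 → max 98.4 km
Point 3: residuals P 38.8, Q 84.4, R 109.4 → max 109.4 km
Point 4: residuals P 84.0, Q 92.6, R 1.5 → max 92.6 km
Point 5: residuals P 0.1, Q 0.1, R 0.1 → max 0.1 km
Only Point 5 has all residuals ≈ 0.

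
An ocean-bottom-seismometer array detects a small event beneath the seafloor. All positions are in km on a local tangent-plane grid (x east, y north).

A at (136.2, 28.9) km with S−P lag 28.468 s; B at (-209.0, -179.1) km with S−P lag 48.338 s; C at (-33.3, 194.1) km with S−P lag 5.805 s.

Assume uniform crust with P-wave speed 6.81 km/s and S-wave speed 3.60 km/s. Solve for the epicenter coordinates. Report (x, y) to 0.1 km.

x ≈ -43.7 km, y ≈ 151.0 km

Distance from S−P lag: d = Δt · v_P v_S / (v_P − v_S) = Δt · (6.81·3.60)/(6.81−3.60) ≈ 7.6374·Δt.
So d_A = 217.42, d_B = 369.18, d_C = 44.34 km.
Circle about each station: (x − 136.2)² + (y − 28.9)² = 217.42²; (x + 209.0)² + (y + 179.1)² = 369.18²; (x + 33.3)² + (y − 194.1)² = 44.34².
Subtracting the A equation from the B and C equations removes the quadratic terms:
-690.4 x − 416.0 y = -32650.26
-339.0 x + 330.4 y = 64703.47
Solving the 2×2 system: x ≈ -43.7, y ≈ 151.0 km.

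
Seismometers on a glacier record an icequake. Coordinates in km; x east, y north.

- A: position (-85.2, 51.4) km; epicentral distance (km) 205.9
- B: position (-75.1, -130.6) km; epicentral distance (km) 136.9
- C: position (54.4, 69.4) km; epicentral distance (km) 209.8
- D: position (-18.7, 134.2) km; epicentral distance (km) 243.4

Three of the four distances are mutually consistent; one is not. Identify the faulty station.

Solve using three stations at a time. Using A, B, D (subtract circle equations pairwise → linear system) gives (x, y) ≈ (57.6, -96.9).
Distances from that point to each station vs reported:
  A: calculated 205.9 vs reported 205.9 → residual 0.0 km
  B: calculated 136.9 vs reported 136.9 → residual 0.0 km
  C: calculated 166.4 vs reported 209.8 → residual 43.4 km
  D: calculated 243.4 vs reported 243.4 → residual 0.0 km
A, B, D are mutually consistent (residuals ≈ 0); C is off by 43.4 km.

C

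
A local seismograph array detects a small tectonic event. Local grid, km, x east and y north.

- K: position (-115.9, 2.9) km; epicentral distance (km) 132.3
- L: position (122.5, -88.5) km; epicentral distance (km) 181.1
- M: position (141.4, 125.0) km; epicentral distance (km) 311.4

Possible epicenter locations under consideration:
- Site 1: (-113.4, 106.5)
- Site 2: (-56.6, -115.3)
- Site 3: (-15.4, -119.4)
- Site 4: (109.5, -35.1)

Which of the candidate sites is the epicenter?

For each candidate, compare |candidate − station| to the reported distance:
Site 1: residuals K 28.7, L 125.0, M 55.9 → max 125.0 km
Site 2: residuals K 0.1, L 0.0, M 0.0 → max 0.1 km
Site 3: residuals K 26.0, L 39.8, M 21.0 → max 39.8 km
Site 4: residuals K 96.3, L 126.1, M 148.2 → max 148.2 km
Only Site 2 has all residuals ≈ 0.

Site 2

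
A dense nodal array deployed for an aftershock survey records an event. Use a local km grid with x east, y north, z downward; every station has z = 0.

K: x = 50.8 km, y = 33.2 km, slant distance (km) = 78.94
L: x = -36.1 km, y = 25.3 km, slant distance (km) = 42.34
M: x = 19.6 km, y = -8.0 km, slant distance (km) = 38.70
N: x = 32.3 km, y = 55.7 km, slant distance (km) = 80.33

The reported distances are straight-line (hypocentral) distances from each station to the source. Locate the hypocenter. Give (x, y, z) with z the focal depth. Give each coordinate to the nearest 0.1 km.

x ≈ -14.9 km, y ≈ -6.9 km, depth ≈ 17.5 km

Each station gives a sphere (x−x_i)² + (y−y_i)² + z² = d_i² (stations at z=0).
Subtracting the K sphere from L and M: z² cancels, leaving linear equations in x and y:
-173.8 x − 15.8 y = 2699.27
-62.4 x − 82.4 y = 1499.11
Solving: x ≈ -14.903, y ≈ -6.907 km (keep extra digits for the depth step; rounded: -14.9, -6.9).
Then from the K sphere: z² = 78.94² − (x − 50.8)² − (y − 33.2)² with x = -14.903, y = -6.907, so z ≈ 17.495 ≈ 17.5 km.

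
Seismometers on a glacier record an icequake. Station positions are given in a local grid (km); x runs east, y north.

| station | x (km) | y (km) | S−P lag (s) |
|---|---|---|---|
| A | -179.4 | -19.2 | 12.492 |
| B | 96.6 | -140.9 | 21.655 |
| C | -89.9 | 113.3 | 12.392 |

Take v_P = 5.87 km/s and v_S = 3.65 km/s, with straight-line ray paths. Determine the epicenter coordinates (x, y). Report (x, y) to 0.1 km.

-60.0 km east, -2.5 km north

Distance from S−P lag: d = Δt · v_P v_S / (v_P − v_S) = Δt · (5.87·3.65)/(5.87−3.65) ≈ 9.6511·Δt.
So d_A = 120.56, d_B = 209.00, d_C = 119.60 km.
Circle about each station: (x + 179.4)² + (y + 19.2)² = 120.56²; (x − 96.6)² + (y + 140.9)² = 209.00²; (x + 89.9)² + (y − 113.3)² = 119.60².
Subtracting the A equation from the B and C equations removes the quadratic terms:
552.0 x − 243.4 y = -32514.92
179.0 x + 265.0 y = -11403.55
Solving the 2×2 system: x ≈ -60.0, y ≈ -2.5 km.
Check against A (with the unrounded x, y): √((x + 179.4)²+(y + 19.2)²) = 120.56 ≈ 120.56 km. ✓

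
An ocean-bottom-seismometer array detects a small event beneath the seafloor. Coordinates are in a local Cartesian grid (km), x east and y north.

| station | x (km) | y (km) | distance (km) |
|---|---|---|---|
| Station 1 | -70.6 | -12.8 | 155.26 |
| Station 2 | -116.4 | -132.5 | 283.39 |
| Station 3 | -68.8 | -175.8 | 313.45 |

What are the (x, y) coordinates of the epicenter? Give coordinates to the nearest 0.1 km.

Circle about each station: (x + 70.6)² + (y + 12.8)² = 155.26²; (x + 116.4)² + (y + 132.5)² = 283.39²; (x + 68.8)² + (y + 175.8)² = 313.45².
Subtracting pairs of circle equations eliminates x²+y² and gives linear equations (the radical axes):
-91.6 x − 239.4 y = -30247.21
3.6 x − 326.0 y = -43654.35
Solving the 2×2 system: x ≈ -19.2, y ≈ 133.7 km.

(-19.2, 133.7)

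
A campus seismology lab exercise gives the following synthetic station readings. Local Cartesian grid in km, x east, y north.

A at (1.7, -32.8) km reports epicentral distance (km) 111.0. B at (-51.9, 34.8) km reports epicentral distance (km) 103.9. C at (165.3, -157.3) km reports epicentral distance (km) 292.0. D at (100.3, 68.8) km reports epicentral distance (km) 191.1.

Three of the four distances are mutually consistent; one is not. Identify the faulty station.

D

Solve using three stations at a time. Using A, B, C (subtract circle equations pairwise → linear system) gives (x, y) ≈ (-107.4, -53.0).
Distances from that point to each station vs reported:
  A: calculated 111.0 vs reported 111.0 → residual 0.0 km
  B: calculated 103.9 vs reported 103.9 → residual 0.0 km
  C: calculated 292.0 vs reported 292.0 → residual 0.0 km
  D: calculated 240.8 vs reported 191.1 → residual 49.7 km
A, B, C are mutually consistent (residuals ≈ 0); D is off by 49.7 km.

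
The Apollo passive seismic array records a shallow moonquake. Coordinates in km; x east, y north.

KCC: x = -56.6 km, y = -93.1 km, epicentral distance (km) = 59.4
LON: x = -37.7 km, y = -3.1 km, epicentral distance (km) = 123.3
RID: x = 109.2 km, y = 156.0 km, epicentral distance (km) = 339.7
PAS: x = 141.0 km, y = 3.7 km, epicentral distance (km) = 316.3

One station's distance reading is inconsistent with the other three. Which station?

Solve using three stations at a time. Using KCC, LON, RID (subtract circle equations pairwise → linear system) gives (x, y) ≈ (-115.7, -98.6).
Distances from that point to each station vs reported:
  KCC: calculated 59.4 vs reported 59.4 → residual 0.0 km
  LON: calculated 123.3 vs reported 123.3 → residual 0.0 km
  RID: calculated 339.7 vs reported 339.7 → residual 0.0 km
  PAS: calculated 276.3 vs reported 316.3 → residual 40.0 km
KCC, LON, RID are mutually consistent (residuals ≈ 0); PAS is off by 40.0 km.

PAS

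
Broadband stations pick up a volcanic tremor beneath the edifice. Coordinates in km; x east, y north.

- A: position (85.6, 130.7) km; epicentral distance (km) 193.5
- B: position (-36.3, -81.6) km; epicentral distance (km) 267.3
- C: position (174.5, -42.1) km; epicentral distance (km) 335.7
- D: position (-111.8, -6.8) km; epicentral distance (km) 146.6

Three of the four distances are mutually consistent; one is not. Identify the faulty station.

B

Solve using three stations at a time. Using A, C, D (subtract circle equations pairwise → linear system) gives (x, y) ≈ (-107.7, 139.7).
Distances from that point to each station vs reported:
  A: calculated 193.5 vs reported 193.5 → residual 0.0 km
  B: calculated 232.6 vs reported 267.3 → residual 34.7 km
  C: calculated 335.7 vs reported 335.7 → residual 0.0 km
  D: calculated 146.6 vs reported 146.6 → residual 0.0 km
A, C, D are mutually consistent (residuals ≈ 0); B is off by 34.7 km.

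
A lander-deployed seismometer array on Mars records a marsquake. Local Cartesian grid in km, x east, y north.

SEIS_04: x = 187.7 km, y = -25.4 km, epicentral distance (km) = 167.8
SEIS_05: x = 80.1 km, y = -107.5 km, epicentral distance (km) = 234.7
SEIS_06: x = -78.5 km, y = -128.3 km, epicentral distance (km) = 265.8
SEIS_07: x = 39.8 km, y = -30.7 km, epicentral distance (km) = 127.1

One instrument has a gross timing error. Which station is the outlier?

SEIS_05

Solve using three stations at a time. Using SEIS_04, SEIS_06, SEIS_07 (subtract circle equations pairwise → linear system) gives (x, y) ≈ (68.8, 92.8).
Distances from that point to each station vs reported:
  SEIS_04: calculated 167.6 vs reported 167.8 → residual 0.2 km
  SEIS_05: calculated 200.6 vs reported 234.7 → residual 34.1 km
  SEIS_06: calculated 265.7 vs reported 265.8 → residual 0.1 km
  SEIS_07: calculated 126.8 vs reported 127.1 → residual 0.3 km
SEIS_04, SEIS_06, SEIS_07 are mutually consistent (residuals ≈ 0); SEIS_05 is off by 34.1 km.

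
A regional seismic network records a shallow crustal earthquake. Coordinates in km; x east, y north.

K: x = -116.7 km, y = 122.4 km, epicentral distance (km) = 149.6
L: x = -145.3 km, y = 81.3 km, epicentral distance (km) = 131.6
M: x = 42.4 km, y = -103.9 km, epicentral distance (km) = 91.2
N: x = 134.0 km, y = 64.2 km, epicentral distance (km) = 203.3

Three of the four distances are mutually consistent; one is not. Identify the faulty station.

M

Solve using three stations at a time. Using K, L, N (subtract circle equations pairwise → linear system) gives (x, y) ≈ (-53.9, -13.4).
Distances from that point to each station vs reported:
  K: calculated 149.6 vs reported 149.6 → residual 0.0 km
  L: calculated 131.6 vs reported 131.6 → residual 0.0 km
  M: calculated 132.2 vs reported 91.2 → residual 41.0 km
  N: calculated 203.3 vs reported 203.3 → residual 0.0 km
K, L, N are mutually consistent (residuals ≈ 0); M is off by 41.0 km.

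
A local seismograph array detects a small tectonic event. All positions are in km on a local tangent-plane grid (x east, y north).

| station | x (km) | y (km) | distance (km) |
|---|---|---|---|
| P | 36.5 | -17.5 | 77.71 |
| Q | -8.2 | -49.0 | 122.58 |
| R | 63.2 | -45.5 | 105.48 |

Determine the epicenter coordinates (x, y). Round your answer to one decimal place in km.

Circle about each station: (x − 36.5)² + (y + 17.5)² = 77.71²; (x + 8.2)² + (y + 49.0)² = 122.58²; (x − 63.2)² + (y + 45.5)² = 105.48².
Subtracting the P equation from the Q and R equations removes the quadratic terms:
-89.4 x − 63.0 y = -8157.27
53.4 x − 56.0 y = -661.20
Solving the 2×2 system: x ≈ 49.6, y ≈ 59.1 km.

49.6 km east, 59.1 km north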